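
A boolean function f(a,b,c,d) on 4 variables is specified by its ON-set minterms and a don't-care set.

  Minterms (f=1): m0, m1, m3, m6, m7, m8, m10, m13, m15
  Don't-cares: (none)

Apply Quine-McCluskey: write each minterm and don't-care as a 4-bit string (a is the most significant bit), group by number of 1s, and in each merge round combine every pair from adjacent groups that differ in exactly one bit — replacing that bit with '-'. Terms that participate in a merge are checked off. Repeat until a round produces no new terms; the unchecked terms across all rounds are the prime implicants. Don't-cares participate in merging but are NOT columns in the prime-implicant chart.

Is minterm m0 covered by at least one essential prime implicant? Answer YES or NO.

Round 0: 0000✓ 0001✓ 0011✓ 0110✓ 0111✓ 1000✓ 1010✓ 1101✓ 1111✓
Round 1: -000 -111 0-11 00-1 000- 011- 10-0 11-1
PIs = {-000, -111, 0-11, 00-1, 000-, 011-, 10-0, 11-1}
Coverage chart:
  m0: -000,000-
  m1: 00-1,000-
  m3: 0-11,00-1
  m6: 011- ←essential
  m7: -111,0-11,011-
  m8: -000,10-0
  m10: 10-0 ←essential
  m13: 11-1 ←essential
  m15: -111,11-1
Essential: 011-, 10-0, 11-1

NO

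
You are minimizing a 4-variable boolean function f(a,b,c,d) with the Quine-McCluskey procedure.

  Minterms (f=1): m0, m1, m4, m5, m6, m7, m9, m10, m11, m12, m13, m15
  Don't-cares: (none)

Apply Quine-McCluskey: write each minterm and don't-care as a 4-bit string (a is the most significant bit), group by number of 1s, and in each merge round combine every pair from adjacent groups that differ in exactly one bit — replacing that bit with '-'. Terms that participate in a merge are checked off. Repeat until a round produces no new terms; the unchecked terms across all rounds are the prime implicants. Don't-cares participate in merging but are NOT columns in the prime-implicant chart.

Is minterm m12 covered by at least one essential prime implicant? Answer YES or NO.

YES

size-2^0 implicants → 0000(✓)  0001(✓)  0100(✓)  0101(✓)  0110(✓)  0111(✓)  1001(✓)  1010(✓)  1011(✓)  1100(✓)  1101(✓)  1111(✓)
size-2^1 implicants → -001(✓)  -100(✓)  -101(✓)  -111(✓)  0-00(✓)  0-01(✓)  000-(✓)  01-0(✓)  01-1(✓)  010-(✓)  011-(✓)  1-01(✓)  1-11(✓)  10-1(✓)  101-  11-1(✓)  110-(✓)
size-2^2 implicants → --01  -1-1  -10-  0-0-  01--  1--1
Unchecked terms (primes): --01, -1-1, -10-, 0-0-, 01--, 1--1, 101-
Minterm coverage:
  m0 ⊆ 0-0- [E]
  m1 ⊆ --01,0-0-
  m4 ⊆ -10-,0-0-,01--
  m5 ⊆ --01,-1-1,-10-,0-0-,01--
  m6 ⊆ 01-- [E]
  m7 ⊆ -1-1,01--
  m9 ⊆ --01,1--1
  m10 ⊆ 101- [E]
  m11 ⊆ 1--1,101-
  m12 ⊆ -10- [E]
  m13 ⊆ --01,-1-1,-10-,1--1
  m15 ⊆ -1-1,1--1
E = {-10-, 0-0-, 01--, 101-}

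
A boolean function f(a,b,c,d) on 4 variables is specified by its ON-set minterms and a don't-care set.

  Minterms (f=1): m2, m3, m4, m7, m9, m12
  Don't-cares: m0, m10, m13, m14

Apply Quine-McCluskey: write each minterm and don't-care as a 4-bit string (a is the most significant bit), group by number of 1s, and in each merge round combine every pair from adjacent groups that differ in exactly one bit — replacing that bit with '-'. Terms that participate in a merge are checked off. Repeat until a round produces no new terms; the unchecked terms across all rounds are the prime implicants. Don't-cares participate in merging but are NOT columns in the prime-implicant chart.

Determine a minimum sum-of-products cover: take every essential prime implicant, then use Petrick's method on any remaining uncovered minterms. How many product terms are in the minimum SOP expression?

[col 0] 0000*, 0010*, 0011*, 0100*, 0111*, 1001*, 1010*, 1100*, 1101*, 1110*
[col 1] -010, -100, 0-00, 0-11, 00-0, 001-, 1-01, 1-10, 11-0, 110-
Prime implicants: -010, -100, 0-00, 0-11, 00-0, 001-, 1-01, 1-10, 11-0, 110-
PI chart (minterm → PIs covering it):
  2 | -010,00-0,001-
  3 | 0-11,001-
  4 | -100,0-00
  7 | 0-11  (sole → essential)
  9 | 1-01  (sole → essential)
  12 | -100,11-0,110-
Essential prime implicants: 0-11, 1-01
Petrick residual → -010, -100
Minimum SOP uses 4 PIs: b'cd' + bc'd' + a'cd + ac'd

4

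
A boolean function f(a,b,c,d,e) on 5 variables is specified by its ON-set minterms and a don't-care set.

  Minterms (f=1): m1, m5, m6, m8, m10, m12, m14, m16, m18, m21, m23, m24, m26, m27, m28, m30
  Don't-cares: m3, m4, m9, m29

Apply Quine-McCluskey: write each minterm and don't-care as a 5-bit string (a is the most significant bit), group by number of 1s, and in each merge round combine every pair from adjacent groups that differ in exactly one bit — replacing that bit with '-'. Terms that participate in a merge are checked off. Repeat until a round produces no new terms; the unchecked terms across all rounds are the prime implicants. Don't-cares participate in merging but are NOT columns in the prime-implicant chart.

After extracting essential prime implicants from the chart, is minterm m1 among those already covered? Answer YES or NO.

NO

size-2^0 implicants → 00001(✓)  00011(✓)  00100(✓)  00101(✓)  00110(✓)  01000(✓)  01001(✓)  01010(✓)  01100(✓)  01110(✓)  10000(✓)  10010(✓)  10101(✓)  10111(✓)  11000(✓)  11010(✓)  11011(✓)  11100(✓)  11101(✓)  11110(✓)
size-2^1 implicants → -0101  -1000(✓)  -1010(✓)  -1100(✓)  -1110(✓)  0-001  0-100(✓)  0-110(✓)  00-01  000-1  001-0(✓)  0010-  01-00(✓)  01-10(✓)  010-0(✓)  0100-  011-0(✓)  1-000(✓)  1-010(✓)  1-101  100-0(✓)  101-1  11-00(✓)  11-10(✓)  110-0(✓)  1101-  111-0(✓)  1110-
size-2^2 implicants → -1-00(✓)  -1-10(✓)  -10-0(✓)  -11-0(✓)  0-1-0  01--0(✓)  1-0-0  11--0(✓)
size-2^3 implicants → -1--0
Unchecked terms (primes): -0101, -1--0, 0-001, 0-1-0, 00-01, 000-1, 0010-, 0100-, 1-0-0, 1-101, 101-1, 1101-, 1110-
Minterm coverage:
  m1 ⊆ 0-001,00-01,000-1
  m5 ⊆ -0101,00-01,0010-
  m6 ⊆ 0-1-0 [E]
  m8 ⊆ -1--0,0100-
  m10 ⊆ -1--0 [E]
  m12 ⊆ -1--0,0-1-0
  m14 ⊆ -1--0,0-1-0
  m16 ⊆ 1-0-0 [E]
  m18 ⊆ 1-0-0 [E]
  m21 ⊆ -0101,1-101,101-1
  m23 ⊆ 101-1 [E]
  m24 ⊆ -1--0,1-0-0
  m26 ⊆ -1--0,1-0-0,1101-
  m27 ⊆ 1101- [E]
  m28 ⊆ -1--0,1110-
  m30 ⊆ -1--0 [E]
E = {-1--0, 0-1-0, 1-0-0, 101-1, 1101-}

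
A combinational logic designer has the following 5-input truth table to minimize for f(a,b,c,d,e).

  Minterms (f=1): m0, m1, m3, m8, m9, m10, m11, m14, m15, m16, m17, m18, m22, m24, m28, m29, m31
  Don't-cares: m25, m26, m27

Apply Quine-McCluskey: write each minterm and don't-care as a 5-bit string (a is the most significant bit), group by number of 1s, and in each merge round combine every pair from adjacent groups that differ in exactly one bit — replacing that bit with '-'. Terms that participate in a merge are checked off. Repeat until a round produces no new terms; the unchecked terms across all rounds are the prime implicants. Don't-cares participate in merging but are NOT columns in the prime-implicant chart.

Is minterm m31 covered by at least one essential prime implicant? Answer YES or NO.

[col 0] 00000*, 00001*, 00011*, 01000*, 01001*, 01010*, 01011*, 01110*, 01111*, 10000*, 10001*, 10010*, 10110*, 11000*, 11001*, 11010*, 11011*, 11100*, 11101*, 11111*
[col 1] -0000*, -0001*, -1000*, -1001*, -1010*, -1011*, -1111*, 0-000*, 0-001*, 0-011*, 000-1*, 0000-*, 01-10*, 01-11*, 010-0*, 010-1*, 0100-*, 0101-*, 0111-*, 1-000*, 1-001*, 1-010*, 10-10, 100-0*, 1000-*, 11-00*, 11-01*, 11-11*, 110-0*, 110-1*, 1100-*, 1101-*, 111-1*, 1110-*
[col 2] --000*, --001*, -000-*, -1-11, -10-0*, -10-1*, -100-*, -101-*, 0-0-1, 0-00-*, 01-1-, 010--*, 1-0-0, 1-00-*, 11--1, 11-0-, 110--*
[col 3] --00-, -10--
Prime implicants: --00-, -1-11, -10--, 0-0-1, 01-1-, 1-0-0, 10-10, 11--1, 11-0-
PI chart (minterm → PIs covering it):
  0 | --00-  (sole → essential)
  1 | --00-,0-0-1
  3 | 0-0-1  (sole → essential)
  8 | --00-,-10--
  9 | --00-,-10--,0-0-1
  10 | -10--,01-1-
  11 | -1-11,-10--,0-0-1,01-1-
  14 | 01-1-  (sole → essential)
  15 | -1-11,01-1-
  16 | --00-,1-0-0
  17 | --00-  (sole → essential)
  18 | 1-0-0,10-10
  22 | 10-10  (sole → essential)
  24 | --00-,-10--,1-0-0,11-0-
  28 | 11-0-  (sole → essential)
  29 | 11--1,11-0-
  31 | -1-11,11--1
Essential prime implicants: --00-, 0-0-1, 01-1-, 10-10, 11-0-

NO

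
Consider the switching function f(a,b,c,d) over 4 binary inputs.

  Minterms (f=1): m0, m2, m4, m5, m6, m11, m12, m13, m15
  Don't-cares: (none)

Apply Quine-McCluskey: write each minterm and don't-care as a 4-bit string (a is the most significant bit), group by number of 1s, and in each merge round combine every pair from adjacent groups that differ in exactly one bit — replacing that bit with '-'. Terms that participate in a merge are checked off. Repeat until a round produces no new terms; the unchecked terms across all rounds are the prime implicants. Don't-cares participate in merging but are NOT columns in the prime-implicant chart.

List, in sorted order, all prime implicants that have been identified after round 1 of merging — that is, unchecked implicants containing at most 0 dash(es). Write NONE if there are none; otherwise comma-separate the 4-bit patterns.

size-2^0 implicants → 0000(✓)  0010(✓)  0100(✓)  0101(✓)  0110(✓)  1011(✓)  1100(✓)  1101(✓)  1111(✓)
size-2^1 implicants → -100(✓)  -101(✓)  0-00(✓)  0-10(✓)  00-0(✓)  01-0(✓)  010-(✓)  1-11  11-1  110-(✓)
size-2^2 implicants → -10-  0--0
Unchecked terms (primes): -10-, 0--0, 1-11, 11-1

NONE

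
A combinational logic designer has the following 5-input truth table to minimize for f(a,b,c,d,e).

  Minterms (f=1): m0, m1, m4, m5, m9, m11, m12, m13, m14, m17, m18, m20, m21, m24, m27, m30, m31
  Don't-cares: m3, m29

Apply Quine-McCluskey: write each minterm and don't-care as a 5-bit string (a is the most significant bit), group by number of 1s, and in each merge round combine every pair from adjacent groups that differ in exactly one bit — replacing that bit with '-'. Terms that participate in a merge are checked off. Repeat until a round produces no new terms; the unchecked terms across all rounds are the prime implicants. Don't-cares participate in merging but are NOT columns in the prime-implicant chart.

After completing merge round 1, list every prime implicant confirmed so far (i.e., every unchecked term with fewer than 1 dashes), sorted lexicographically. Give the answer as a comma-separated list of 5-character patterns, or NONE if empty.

10010, 11000

size-2^0 implicants → 00000(✓)  00001(✓)  00011(✓)  00100(✓)  00101(✓)  01001(✓)  01011(✓)  01100(✓)  01101(✓)  01110(✓)  10001(✓)  10010  10100(✓)  10101(✓)  11000  11011(✓)  11101(✓)  11110(✓)  11111(✓)
size-2^1 implicants → -0001(✓)  -0100(✓)  -0101(✓)  -1011  -1101(✓)  -1110  0-001(✓)  0-011(✓)  0-100(✓)  0-101(✓)  00-00(✓)  00-01(✓)  000-1(✓)  0000-(✓)  0010-(✓)  01-01(✓)  010-1(✓)  011-0  0110-(✓)  1-101(✓)  10-01(✓)  1010-(✓)  11-11  111-1  1111-
size-2^2 implicants → --101  -0-01  -010-  0--01  0-0-1  0-10-  00-0-
Unchecked terms (primes): --101, -0-01, -010-, -1011, -1110, 0--01, 0-0-1, 0-10-, 00-0-, 011-0, 10010, 11-11, 11000, 111-1, 1111-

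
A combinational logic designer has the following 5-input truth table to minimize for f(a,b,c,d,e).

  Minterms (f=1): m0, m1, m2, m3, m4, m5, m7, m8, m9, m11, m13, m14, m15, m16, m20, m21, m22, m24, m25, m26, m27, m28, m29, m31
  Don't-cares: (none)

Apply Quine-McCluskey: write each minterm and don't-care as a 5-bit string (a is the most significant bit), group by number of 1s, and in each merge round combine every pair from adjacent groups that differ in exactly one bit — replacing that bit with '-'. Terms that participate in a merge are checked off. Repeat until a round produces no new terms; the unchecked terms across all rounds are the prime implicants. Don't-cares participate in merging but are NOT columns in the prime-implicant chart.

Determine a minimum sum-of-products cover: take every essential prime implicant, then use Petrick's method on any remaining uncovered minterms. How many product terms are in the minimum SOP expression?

size-2^0 implicants → 00000(✓)  00001(✓)  00010(✓)  00011(✓)  00100(✓)  00101(✓)  00111(✓)  01000(✓)  01001(✓)  01011(✓)  01101(✓)  01110(✓)  01111(✓)  10000(✓)  10100(✓)  10101(✓)  10110(✓)  11000(✓)  11001(✓)  11010(✓)  11011(✓)  11100(✓)  11101(✓)  11111(✓)
size-2^1 implicants → -0000(✓)  -0100(✓)  -0101(✓)  -1000(✓)  -1001(✓)  -1011(✓)  -1101(✓)  -1111(✓)  0-000(✓)  0-001(✓)  0-011(✓)  0-101(✓)  0-111(✓)  00-00(✓)  00-01(✓)  00-11(✓)  000-0(✓)  000-1(✓)  0000-(✓)  0001-(✓)  001-1(✓)  0010-(✓)  01-01(✓)  01-11(✓)  010-1(✓)  0100-(✓)  011-1(✓)  0111-  1-000(✓)  1-100(✓)  1-101(✓)  10-00(✓)  101-0  1010-(✓)  11-00(✓)  11-01(✓)  11-11(✓)  110-0(✓)  110-1(✓)  1100-(✓)  1101-(✓)  111-1(✓)  1110-(✓)
size-2^2 implicants → --000  --101  -0-00  -010-  -1-01(✓)  -1-11(✓)  -10-1(✓)  -100-  -11-1(✓)  0--01(✓)  0--11(✓)  0-0-1(✓)  0-00-  0-1-1(✓)  00--1(✓)  00-0-  000--  01--1(✓)  1--00  1-10-  11--1(✓)  11-0-  110--
size-2^3 implicants → -1--1  0---1
Unchecked terms (primes): --000, --101, -0-00, -010-, -1--1, -100-, 0---1, 0-00-, 00-0-, 000--, 0111-, 1--00, 1-10-, 101-0, 11-0-, 110--
Minterm coverage:
  m0 ⊆ --000,-0-00,0-00-,00-0-,000--
  m1 ⊆ 0---1,0-00-,00-0-,000--
  m2 ⊆ 000-- [E]
  m3 ⊆ 0---1,000--
  m4 ⊆ -0-00,-010-,00-0-
  m5 ⊆ --101,-010-,0---1,00-0-
  m7 ⊆ 0---1 [E]
  m8 ⊆ --000,-100-,0-00-
  m9 ⊆ -1--1,-100-,0---1,0-00-
  m11 ⊆ -1--1,0---1
  m13 ⊆ --101,-1--1,0---1
  m14 ⊆ 0111- [E]
  m15 ⊆ -1--1,0---1,0111-
  m16 ⊆ --000,-0-00,1--00
  m20 ⊆ -0-00,-010-,1--00,1-10-,101-0
  m21 ⊆ --101,-010-,1-10-
  m22 ⊆ 101-0 [E]
  m24 ⊆ --000,-100-,1--00,11-0-,110--
  m25 ⊆ -1--1,-100-,11-0-,110--
  m26 ⊆ 110-- [E]
  m27 ⊆ -1--1,110--
  m28 ⊆ 1--00,1-10-,11-0-
  m29 ⊆ --101,-1--1,1-10-,11-0-
  m31 ⊆ -1--1 [E]
E = {-1--1, 0---1, 000--, 0111-, 101-0, 110--}
Petrick residual → --000, -0-00, 1-10-
Cover = c'd'e' + b'd'e' + be + a'e + a'b'c' + a'bcd + acd' + ab'ce' + abc'  |cover|=9

9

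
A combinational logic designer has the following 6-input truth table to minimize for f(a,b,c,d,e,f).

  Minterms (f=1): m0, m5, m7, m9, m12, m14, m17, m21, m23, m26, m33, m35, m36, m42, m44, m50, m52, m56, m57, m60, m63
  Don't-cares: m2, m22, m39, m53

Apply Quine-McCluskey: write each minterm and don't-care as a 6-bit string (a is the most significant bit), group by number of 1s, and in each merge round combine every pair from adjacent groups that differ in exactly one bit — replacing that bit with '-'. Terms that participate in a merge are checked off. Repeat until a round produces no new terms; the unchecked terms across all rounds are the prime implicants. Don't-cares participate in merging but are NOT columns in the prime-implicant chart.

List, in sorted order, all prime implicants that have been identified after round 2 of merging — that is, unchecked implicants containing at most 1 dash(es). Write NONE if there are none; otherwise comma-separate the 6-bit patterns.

-00111, -01100, -10101, 0000-0, 001001, 0011-0, 010-01, 01011-, 011010, 100-11, 1000-1, 101010, 110010, 11010-, 111-00, 11100-, 111111

[col 0] 000000*, 000010*, 000101*, 000111*, 001001, 001100*, 001110*, 010001*, 010101*, 010110*, 010111*, 011010, 100001*, 100011*, 100100*, 100111*, 101010, 101100*, 110010, 110100*, 110101*, 111000*, 111001*, 111100*, 111111
[col 1] -00111, -01100, -10101, 0-0101*, 0-0111*, 0000-0, 0001-1*, 0011-0, 010-01, 0101-1*, 01011-, 1-0100*, 1-1100*, 10-100*, 100-11, 1000-1, 11-100*, 11010-, 111-00, 11100-
[col 2] 0-01-1, 1--100
Prime implicants: -00111, -01100, -10101, 0-01-1, 0000-0, 001001, 0011-0, 010-01, 01011-, 011010, 1--100, 100-11, 1000-1, 101010, 110010, 11010-, 111-00, 11100-, 111111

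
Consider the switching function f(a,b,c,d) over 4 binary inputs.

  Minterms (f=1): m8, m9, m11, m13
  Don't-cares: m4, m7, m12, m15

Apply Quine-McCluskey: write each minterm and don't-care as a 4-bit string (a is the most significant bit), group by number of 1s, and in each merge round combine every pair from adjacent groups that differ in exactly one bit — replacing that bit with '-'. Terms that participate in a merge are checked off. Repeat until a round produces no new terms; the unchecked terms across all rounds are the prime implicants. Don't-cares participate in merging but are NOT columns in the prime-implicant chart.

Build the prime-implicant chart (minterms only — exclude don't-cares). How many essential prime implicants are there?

[col 0] 0100*, 0111*, 1000*, 1001*, 1011*, 1100*, 1101*, 1111*
[col 1] -100, -111, 1-00*, 1-01*, 1-11*, 10-1*, 100-*, 11-1*, 110-*
[col 2] 1--1, 1-0-
Prime implicants: -100, -111, 1--1, 1-0-
PI chart (minterm → PIs covering it):
  8 | 1-0-  (sole → essential)
  9 | 1--1,1-0-
  11 | 1--1  (sole → essential)
  13 | 1--1,1-0-
Essential prime implicants: 1--1, 1-0-

2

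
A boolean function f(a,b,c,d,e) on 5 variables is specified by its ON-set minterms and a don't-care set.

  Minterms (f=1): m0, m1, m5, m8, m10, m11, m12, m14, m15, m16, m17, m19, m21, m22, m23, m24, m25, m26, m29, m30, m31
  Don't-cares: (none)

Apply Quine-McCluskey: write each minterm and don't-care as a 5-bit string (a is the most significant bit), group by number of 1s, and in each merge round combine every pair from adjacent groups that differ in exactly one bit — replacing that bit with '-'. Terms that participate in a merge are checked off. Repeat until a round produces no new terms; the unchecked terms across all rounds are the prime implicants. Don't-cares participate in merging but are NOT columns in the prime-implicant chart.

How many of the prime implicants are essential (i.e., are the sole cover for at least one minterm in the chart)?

5

[col 0] 00000*, 00001*, 00101*, 01000*, 01010*, 01011*, 01100*, 01110*, 01111*, 10000*, 10001*, 10011*, 10101*, 10110*, 10111*, 11000*, 11001*, 11010*, 11101*, 11110*, 11111*
[col 1] -0000*, -0001*, -0101*, -1000*, -1010*, -1110*, -1111*, 0-000*, 00-01*, 0000-*, 01-00*, 01-10*, 01-11*, 010-0*, 0101-*, 011-0*, 0111-*, 1-000*, 1-001*, 1-101*, 1-110*, 1-111*, 10-01*, 10-11*, 100-1*, 1000-*, 101-1*, 1011-*, 11-01*, 11-10*, 110-0*, 1100-*, 111-1*, 1111-*
[col 2] --000, -0-01, -000-, -1-10, -10-0, -111-, 01--0, 01-1-, 1--01, 1-00-, 1-1-1, 1-11-, 10--1
Prime implicants: --000, -0-01, -000-, -1-10, -10-0, -111-, 01--0, 01-1-, 1--01, 1-00-, 1-1-1, 1-11-, 10--1
PI chart (minterm → PIs covering it):
  0 | --000,-000-
  1 | -0-01,-000-
  5 | -0-01  (sole → essential)
  8 | --000,-10-0,01--0
  10 | -1-10,-10-0,01--0,01-1-
  11 | 01-1-  (sole → essential)
  12 | 01--0  (sole → essential)
  14 | -1-10,-111-,01--0,01-1-
  15 | -111-,01-1-
  16 | --000,-000-,1-00-
  17 | -0-01,-000-,1--01,1-00-,10--1
  19 | 10--1  (sole → essential)
  21 | -0-01,1--01,1-1-1,10--1
  22 | 1-11-  (sole → essential)
  23 | 1-1-1,1-11-,10--1
  24 | --000,-10-0,1-00-
  25 | 1--01,1-00-
  26 | -1-10,-10-0
  29 | 1--01,1-1-1
  30 | -1-10,-111-,1-11-
  31 | -111-,1-1-1,1-11-
Essential prime implicants: -0-01, 01--0, 01-1-, 1-11-, 10--1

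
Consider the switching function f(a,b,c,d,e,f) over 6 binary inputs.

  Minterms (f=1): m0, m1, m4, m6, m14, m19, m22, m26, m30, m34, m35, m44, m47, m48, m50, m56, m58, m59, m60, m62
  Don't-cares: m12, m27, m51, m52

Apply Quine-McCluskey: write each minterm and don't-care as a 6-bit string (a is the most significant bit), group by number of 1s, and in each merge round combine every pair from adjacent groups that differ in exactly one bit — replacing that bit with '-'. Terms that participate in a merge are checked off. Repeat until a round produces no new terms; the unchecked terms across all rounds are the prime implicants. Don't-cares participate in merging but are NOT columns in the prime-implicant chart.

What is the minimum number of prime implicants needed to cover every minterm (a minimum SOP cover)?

[col 0] 000000*, 000001*, 000100*, 000110*, 001100*, 001110*, 010011*, 010110*, 011010*, 011011*, 011110*, 100010*, 100011*, 101100*, 101111, 110000*, 110010*, 110011*, 110100*, 111000*, 111010*, 111011*, 111100*, 111110*
[col 1] -01100, -10011*, -11010*, -11011*, -11110*, 0-0110*, 0-1110*, 00-100*, 00-110*, 000-00, 00000-, 0001-0*, 0011-0*, 01-011*, 01-110*, 011-10*, 01101-*, 1-0010*, 1-0011*, 1-1100, 10001-*, 11-000*, 11-010*, 11-011*, 11-100*, 110-00*, 1100-0*, 11001-*, 111-00*, 111-10*, 1110-0*, 11101-*, 1111-0*
[col 2] -1-011, -11-10, -1101-, 0--110, 00-1-0, 1-001-, 11--00, 11-0-0, 11-01-, 111--0
Prime implicants: -01100, -1-011, -11-10, -1101-, 0--110, 00-1-0, 000-00, 00000-, 1-001-, 1-1100, 101111, 11--00, 11-0-0, 11-01-, 111--0
PI chart (minterm → PIs covering it):
  0 | 000-00,00000-
  1 | 00000-  (sole → essential)
  4 | 00-1-0,000-00
  6 | 0--110,00-1-0
  14 | 0--110,00-1-0
  19 | -1-011  (sole → essential)
  22 | 0--110  (sole → essential)
  26 | -11-10,-1101-
  30 | -11-10,0--110
  34 | 1-001-  (sole → essential)
  35 | 1-001-  (sole → essential)
  44 | -01100,1-1100
  47 | 101111  (sole → essential)
  48 | 11--00,11-0-0
  50 | 1-001-,11-0-0,11-01-
  56 | 11--00,11-0-0,111--0
  58 | -11-10,-1101-,11-0-0,11-01-,111--0
  59 | -1-011,-1101-,11-01-
  60 | 1-1100,11--00,111--0
  62 | -11-10,111--0
Essential prime implicants: -1-011, 0--110, 00000-, 1-001-, 101111
Petrick residual → -01100, -11-10, 00-1-0, 11--00
Minimum SOP uses 9 PIs: b'cde'f' + bd'ef + bcef' + a'def' + a'b'df' + a'b'c'd'e' + ac'd'e + ab'cdef + abe'f'

9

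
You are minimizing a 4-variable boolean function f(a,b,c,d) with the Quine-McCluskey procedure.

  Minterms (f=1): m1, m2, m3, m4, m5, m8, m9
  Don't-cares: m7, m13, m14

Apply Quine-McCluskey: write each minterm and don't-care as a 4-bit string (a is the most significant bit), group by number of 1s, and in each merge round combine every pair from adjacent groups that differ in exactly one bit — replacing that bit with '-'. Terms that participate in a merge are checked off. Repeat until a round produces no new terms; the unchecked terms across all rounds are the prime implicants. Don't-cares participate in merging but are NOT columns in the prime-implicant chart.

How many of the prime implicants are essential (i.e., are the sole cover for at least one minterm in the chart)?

[col 0] 0001*, 0010*, 0011*, 0100*, 0101*, 0111*, 1000*, 1001*, 1101*, 1110
[col 1] -001*, -101*, 0-01*, 0-11*, 00-1*, 001-, 01-1*, 010-, 1-01*, 100-
[col 2] --01, 0--1
Prime implicants: --01, 0--1, 001-, 010-, 100-, 1110
PI chart (minterm → PIs covering it):
  1 | --01,0--1
  2 | 001-  (sole → essential)
  3 | 0--1,001-
  4 | 010-  (sole → essential)
  5 | --01,0--1,010-
  8 | 100-  (sole → essential)
  9 | --01,100-
Essential prime implicants: 001-, 010-, 100-

3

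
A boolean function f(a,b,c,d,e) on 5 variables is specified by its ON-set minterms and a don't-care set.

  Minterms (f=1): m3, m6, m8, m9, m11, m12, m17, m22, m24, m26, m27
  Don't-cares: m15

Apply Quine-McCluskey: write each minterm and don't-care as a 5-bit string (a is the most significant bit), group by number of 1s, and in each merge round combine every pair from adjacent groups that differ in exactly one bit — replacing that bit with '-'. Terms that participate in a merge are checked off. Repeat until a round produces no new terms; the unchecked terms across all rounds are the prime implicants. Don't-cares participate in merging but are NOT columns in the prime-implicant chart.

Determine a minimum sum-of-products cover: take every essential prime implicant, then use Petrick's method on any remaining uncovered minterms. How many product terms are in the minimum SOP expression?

Round 0: 00011✓ 00110✓ 01000✓ 01001✓ 01011✓ 01100✓ 01111✓ 10001 10110✓ 11000✓ 11010✓ 11011✓
Round 1: -0110 -1000 -1011 0-011 01-00 01-11 010-1 0100- 110-0 1101-
PIs = {-0110, -1000, -1011, 0-011, 01-00, 01-11, 010-1, 0100-, 10001, 110-0, 1101-}
Coverage chart:
  m3: 0-011 ←essential
  m6: -0110 ←essential
  m8: -1000,01-00,0100-
  m9: 010-1,0100-
  m11: -1011,0-011,01-11,010-1
  m12: 01-00 ←essential
  m17: 10001 ←essential
  m22: -0110 ←essential
  m24: -1000,110-0
  m26: 110-0,1101-
  m27: -1011,1101-
Essential: -0110, 0-011, 01-00, 10001
Petrick residual → -1000, 010-1, 1101-
Min cover (7 terms): b'cde' + bc'd'e' + a'c'de + a'bd'e' + a'bc'e + ab'c'd'e + abc'd

7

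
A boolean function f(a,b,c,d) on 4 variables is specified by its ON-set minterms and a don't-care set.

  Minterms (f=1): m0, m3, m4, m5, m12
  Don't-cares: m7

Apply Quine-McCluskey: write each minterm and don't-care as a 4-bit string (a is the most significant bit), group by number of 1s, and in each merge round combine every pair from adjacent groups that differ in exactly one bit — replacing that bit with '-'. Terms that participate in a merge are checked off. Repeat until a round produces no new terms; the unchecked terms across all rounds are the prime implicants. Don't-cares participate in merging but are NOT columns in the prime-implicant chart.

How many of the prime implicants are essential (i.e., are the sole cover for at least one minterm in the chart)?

Round 0: 0000✓ 0011✓ 0100✓ 0101✓ 0111✓ 1100✓
Round 1: -100 0-00 0-11 01-1 010-
PIs = {-100, 0-00, 0-11, 01-1, 010-}
Coverage chart:
  m0: 0-00 ←essential
  m3: 0-11 ←essential
  m4: -100,0-00,010-
  m5: 01-1,010-
  m12: -100 ←essential
Essential: -100, 0-00, 0-11

3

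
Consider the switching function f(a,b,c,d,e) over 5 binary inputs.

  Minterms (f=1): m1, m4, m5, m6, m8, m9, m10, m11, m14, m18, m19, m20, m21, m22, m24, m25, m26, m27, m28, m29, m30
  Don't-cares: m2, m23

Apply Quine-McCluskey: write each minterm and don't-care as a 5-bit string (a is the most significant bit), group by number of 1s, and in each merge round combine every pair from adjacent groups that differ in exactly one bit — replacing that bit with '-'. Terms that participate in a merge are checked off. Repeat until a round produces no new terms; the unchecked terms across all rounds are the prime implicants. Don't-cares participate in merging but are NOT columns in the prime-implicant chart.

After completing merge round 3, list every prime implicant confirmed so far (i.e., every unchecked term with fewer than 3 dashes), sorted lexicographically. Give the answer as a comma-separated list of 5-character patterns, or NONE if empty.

-01-0, -010-, 0-001, 00-01, 1-01-, 1-1-0, 1-10-, 10-1-, 101--, 11--0, 11-0-

Round 0: 00001✓ 00010✓ 00100✓ 00101✓ 00110✓ 01000✓ 01001✓ 01010✓ 01011✓ 01110✓ 10010✓ 10011✓ 10100✓ 10101✓ 10110✓ 10111✓ 11000✓ 11001✓ 11010✓ 11011✓ 11100✓ 11101✓ 11110✓
Round 1: -0010✓ -0100✓ -0101✓ -0110✓ -1000✓ -1001✓ -1010✓ -1011✓ -1110✓ 0-001 0-010✓ 0-110✓ 00-01 00-10✓ 001-0✓ 0010-✓ 01-10✓ 010-0✓ 010-1✓ 0100-✓ 0101-✓ 1-010✓ 1-011✓ 1-100✓ 1-101✓ 1-110✓ 10-10✓ 10-11✓ 1001-✓ 101-0✓ 101-1✓ 1010-✓ 1011-✓ 11-00✓ 11-01✓ 11-10✓ 110-0✓ 110-1✓ 1100-✓ 1101-✓ 111-0✓ 1110-✓
Round 2: --010✓ --110✓ -0-10✓ -01-0 -010- -1-10✓ -10-0✓ -10-1✓ -100-✓ -101-✓ 0--10✓ 010--✓ 1--10✓ 1-01- 1-1-0 1-10- 10-1- 101-- 11--0 11-0- 110--✓
Round 3: ---10 -10--
PIs = {---10, -01-0, -010-, -10--, 0-001, 00-01, 1-01-, 1-1-0, 1-10-, 10-1-, 101--, 11--0, 11-0-}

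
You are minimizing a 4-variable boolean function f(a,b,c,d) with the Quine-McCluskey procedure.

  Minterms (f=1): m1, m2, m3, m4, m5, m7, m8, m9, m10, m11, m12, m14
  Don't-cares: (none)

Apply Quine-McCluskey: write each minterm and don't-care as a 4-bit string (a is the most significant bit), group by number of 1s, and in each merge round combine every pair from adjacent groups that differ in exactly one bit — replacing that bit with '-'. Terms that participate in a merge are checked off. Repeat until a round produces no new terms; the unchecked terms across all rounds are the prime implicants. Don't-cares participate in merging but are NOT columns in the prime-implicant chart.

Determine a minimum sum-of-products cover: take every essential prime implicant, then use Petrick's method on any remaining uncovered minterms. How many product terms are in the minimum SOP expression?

Round 0: 0001✓ 0010✓ 0011✓ 0100✓ 0101✓ 0111✓ 1000✓ 1001✓ 1010✓ 1011✓ 1100✓ 1110✓
Round 1: -001✓ -010✓ -011✓ -100 0-01✓ 0-11✓ 00-1✓ 001-✓ 01-1✓ 010- 1-00✓ 1-10✓ 10-0✓ 10-1✓ 100-✓ 101-✓ 11-0✓
Round 2: -0-1 -01- 0--1 1--0 10--
PIs = {-0-1, -01-, -100, 0--1, 010-, 1--0, 10--}
Coverage chart:
  m1: -0-1,0--1
  m2: -01- ←essential
  m3: -0-1,-01-,0--1
  m4: -100,010-
  m5: 0--1,010-
  m7: 0--1 ←essential
  m8: 1--0,10--
  m9: -0-1,10--
  m10: -01-,1--0,10--
  m11: -0-1,-01-,10--
  m12: -100,1--0
  m14: 1--0 ←essential
Essential: -01-, 0--1, 1--0
Petrick residual → -0-1, -100
Min cover (5 terms): b'd + b'c + bc'd' + a'd + ad'

5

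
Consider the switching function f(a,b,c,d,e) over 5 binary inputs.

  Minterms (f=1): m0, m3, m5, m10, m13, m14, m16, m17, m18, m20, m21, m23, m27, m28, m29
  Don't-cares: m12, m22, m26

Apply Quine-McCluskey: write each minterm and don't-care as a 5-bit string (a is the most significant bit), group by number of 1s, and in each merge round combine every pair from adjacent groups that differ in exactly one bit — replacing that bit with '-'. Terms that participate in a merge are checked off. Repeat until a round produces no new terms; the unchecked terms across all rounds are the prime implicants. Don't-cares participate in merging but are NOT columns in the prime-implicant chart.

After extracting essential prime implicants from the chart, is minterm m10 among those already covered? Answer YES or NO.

NO

Round 0: 00000✓ 00011 00101✓ 01010✓ 01100✓ 01101✓ 01110✓ 10000✓ 10001✓ 10010✓ 10100✓ 10101✓ 10110✓ 10111✓ 11010✓ 11011✓ 11100✓ 11101✓
Round 1: -0000 -0101✓ -1010 -1100✓ -1101✓ 0-101✓ 01-10 011-0 0110-✓ 1-010 1-100✓ 1-101✓ 10-00✓ 10-01✓ 10-10✓ 100-0✓ 1000-✓ 101-0✓ 101-1✓ 1010-✓ 1011-✓ 1101- 1110-✓
Round 2: --101 -110- 1-10- 10--0 10-0- 101--
PIs = {--101, -0000, -1010, -110-, 00011, 01-10, 011-0, 1-010, 1-10-, 10--0, 10-0-, 101--, 1101-}
Coverage chart:
  m0: -0000 ←essential
  m3: 00011 ←essential
  m5: --101 ←essential
  m10: -1010,01-10
  m13: --101,-110-
  m14: 01-10,011-0
  m16: -0000,10--0,10-0-
  m17: 10-0- ←essential
  m18: 1-010,10--0
  m20: 1-10-,10--0,10-0-,101--
  m21: --101,1-10-,10-0-,101--
  m23: 101-- ←essential
  m27: 1101- ←essential
  m28: -110-,1-10-
  m29: --101,-110-,1-10-
Essential: --101, -0000, 00011, 10-0-, 101--, 1101-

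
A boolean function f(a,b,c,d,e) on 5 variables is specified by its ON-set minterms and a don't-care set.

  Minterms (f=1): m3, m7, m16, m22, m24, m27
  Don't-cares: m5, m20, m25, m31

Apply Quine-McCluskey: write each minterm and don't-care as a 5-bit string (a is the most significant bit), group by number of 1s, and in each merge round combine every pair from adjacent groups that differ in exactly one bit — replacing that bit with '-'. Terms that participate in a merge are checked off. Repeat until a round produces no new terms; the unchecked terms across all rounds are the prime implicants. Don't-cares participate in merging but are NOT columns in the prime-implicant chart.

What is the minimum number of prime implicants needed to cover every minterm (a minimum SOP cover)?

Round 0: 00011✓ 00101✓ 00111✓ 10000✓ 10100✓ 10110✓ 11000✓ 11001✓ 11011✓ 11111✓
Round 1: 00-11 001-1 1-000 10-00 101-0 11-11 110-1 1100-
PIs = {00-11, 001-1, 1-000, 10-00, 101-0, 11-11, 110-1, 1100-}
Coverage chart:
  m3: 00-11 ←essential
  m7: 00-11,001-1
  m16: 1-000,10-00
  m22: 101-0 ←essential
  m24: 1-000,1100-
  m27: 11-11,110-1
Essential: 00-11, 101-0
Petrick residual → 1-000, 11-11
Min cover (4 terms): a'b'de + ac'd'e' + ab'ce' + abde

4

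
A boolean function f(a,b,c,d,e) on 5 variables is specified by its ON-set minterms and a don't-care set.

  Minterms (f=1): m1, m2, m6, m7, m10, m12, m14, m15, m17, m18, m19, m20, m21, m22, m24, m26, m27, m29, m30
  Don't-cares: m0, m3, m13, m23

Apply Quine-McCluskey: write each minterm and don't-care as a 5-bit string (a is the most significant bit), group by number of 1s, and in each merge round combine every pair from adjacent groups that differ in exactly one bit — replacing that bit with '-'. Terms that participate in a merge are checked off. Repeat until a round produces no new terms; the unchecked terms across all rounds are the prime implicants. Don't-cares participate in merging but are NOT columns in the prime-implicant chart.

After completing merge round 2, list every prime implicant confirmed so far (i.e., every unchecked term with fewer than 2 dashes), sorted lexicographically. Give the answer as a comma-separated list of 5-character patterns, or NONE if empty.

Round 0: 00000✓ 00001✓ 00010✓ 00011✓ 00110✓ 00111✓ 01010✓ 01100✓ 01101✓ 01110✓ 01111✓ 10001✓ 10010✓ 10011✓ 10100✓ 10101✓ 10110✓ 10111✓ 11000✓ 11010✓ 11011✓ 11101✓ 11110✓
Round 1: -0001✓ -0010✓ -0011✓ -0110✓ -0111✓ -1010✓ -1101 -1110✓ 0-010✓ 0-110✓ 0-111✓ 00-10✓ 00-11✓ 000-0✓ 000-1✓ 0000-✓ 0001-✓ 0011-✓ 01-10✓ 011-0✓ 011-1✓ 0110-✓ 0111-✓ 1-010✓ 1-011✓ 1-101 1-110✓ 10-01✓ 10-10✓ 10-11✓ 100-1✓ 1001-✓ 101-0✓ 101-1✓ 1010-✓ 1011-✓ 11-10✓ 110-0 1101-✓
Round 2: --010✓ --110✓ -0-10✓ -0-11✓ -00-1 -001-✓ -011-✓ -1-10✓ 0--10✓ 0-11- 00-1-✓ 000-- 011-- 1--10✓ 1-01- 10--1 10-1-✓ 101--
Round 3: ---10 -0-1-
PIs = {---10, -0-1-, -00-1, -1101, 0-11-, 000--, 011--, 1-01-, 1-101, 10--1, 101--, 110-0}

-1101, 1-101, 110-0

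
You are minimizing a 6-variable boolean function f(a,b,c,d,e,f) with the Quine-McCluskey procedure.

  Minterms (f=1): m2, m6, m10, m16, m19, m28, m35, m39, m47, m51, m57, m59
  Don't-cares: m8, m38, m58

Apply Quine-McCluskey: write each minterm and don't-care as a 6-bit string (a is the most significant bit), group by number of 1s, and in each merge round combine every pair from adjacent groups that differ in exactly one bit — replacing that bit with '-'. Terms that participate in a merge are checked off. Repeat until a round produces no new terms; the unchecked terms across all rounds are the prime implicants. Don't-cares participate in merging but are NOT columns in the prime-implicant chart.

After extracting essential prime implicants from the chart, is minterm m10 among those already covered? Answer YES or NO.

NO

Round 0: 000010✓ 000110✓ 001000✓ 001010✓ 010000 010011✓ 011100 100011✓ 100110✓ 100111✓ 101111✓ 110011✓ 111001✓ 111010✓ 111011✓
Round 1: -00110 -10011 00-010 000-10 0010-0 1-0011 10-111 100-11 10011- 11-011 1110-1 11101-
PIs = {-00110, -10011, 00-010, 000-10, 0010-0, 010000, 011100, 1-0011, 10-111, 100-11, 10011-, 11-011, 1110-1, 11101-}
Coverage chart:
  m2: 00-010,000-10
  m6: -00110,000-10
  m10: 00-010,0010-0
  m16: 010000 ←essential
  m19: -10011 ←essential
  m28: 011100 ←essential
  m35: 1-0011,100-11
  m39: 10-111,100-11,10011-
  m47: 10-111 ←essential
  m51: -10011,1-0011,11-011
  m57: 1110-1 ←essential
  m59: 11-011,1110-1,11101-
Essential: -10011, 010000, 011100, 10-111, 1110-1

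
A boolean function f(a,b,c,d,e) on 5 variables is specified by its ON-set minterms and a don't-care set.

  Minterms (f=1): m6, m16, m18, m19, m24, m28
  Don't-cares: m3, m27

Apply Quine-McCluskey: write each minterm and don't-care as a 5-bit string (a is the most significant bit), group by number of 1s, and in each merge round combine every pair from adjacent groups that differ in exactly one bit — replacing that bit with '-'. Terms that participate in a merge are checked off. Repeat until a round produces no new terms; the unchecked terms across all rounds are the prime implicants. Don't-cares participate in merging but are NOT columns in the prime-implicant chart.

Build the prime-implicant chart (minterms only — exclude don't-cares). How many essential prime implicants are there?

2

Round 0: 00011✓ 00110 10000✓ 10010✓ 10011✓ 11000✓ 11011✓ 11100✓
Round 1: -0011 1-000 1-011 100-0 1001- 11-00
PIs = {-0011, 00110, 1-000, 1-011, 100-0, 1001-, 11-00}
Coverage chart:
  m6: 00110 ←essential
  m16: 1-000,100-0
  m18: 100-0,1001-
  m19: -0011,1-011,1001-
  m24: 1-000,11-00
  m28: 11-00 ←essential
Essential: 00110, 11-00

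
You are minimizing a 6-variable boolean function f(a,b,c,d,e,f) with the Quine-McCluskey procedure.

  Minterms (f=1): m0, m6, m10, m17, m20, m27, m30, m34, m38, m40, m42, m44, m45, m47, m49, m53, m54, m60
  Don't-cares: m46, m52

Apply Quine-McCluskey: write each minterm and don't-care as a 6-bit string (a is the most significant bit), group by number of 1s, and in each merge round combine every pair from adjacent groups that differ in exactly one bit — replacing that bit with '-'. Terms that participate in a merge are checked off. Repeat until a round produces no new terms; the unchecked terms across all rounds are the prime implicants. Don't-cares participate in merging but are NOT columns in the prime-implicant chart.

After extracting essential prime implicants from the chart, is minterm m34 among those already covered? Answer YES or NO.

[col 0] 000000, 000110*, 001010*, 010001*, 010100*, 011011, 011110, 100010*, 100110*, 101000*, 101010*, 101100*, 101101*, 101110*, 101111*, 110001*, 110100*, 110101*, 110110*, 111100*
[col 1] -00110, -01010, -10001, -10100, 1-0110, 1-1100, 10-010*, 10-110*, 100-10*, 101-00*, 101-10*, 1010-0*, 1011-0*, 1011-1*, 10110-*, 10111-*, 11-100, 110-01, 1101-0, 11010-
[col 2] 10--10, 101--0, 1011--
Prime implicants: -00110, -01010, -10001, -10100, 000000, 011011, 011110, 1-0110, 1-1100, 10--10, 101--0, 1011--, 11-100, 110-01, 1101-0, 11010-
PI chart (minterm → PIs covering it):
  0 | 000000  (sole → essential)
  6 | -00110  (sole → essential)
  10 | -01010  (sole → essential)
  17 | -10001  (sole → essential)
  20 | -10100  (sole → essential)
  27 | 011011  (sole → essential)
  30 | 011110  (sole → essential)
  34 | 10--10  (sole → essential)
  38 | -00110,1-0110,10--10
  40 | 101--0  (sole → essential)
  42 | -01010,10--10,101--0
  44 | 1-1100,101--0,1011--
  45 | 1011--  (sole → essential)
  47 | 1011--  (sole → essential)
  49 | -10001,110-01
  53 | 110-01,11010-
  54 | 1-0110,1101-0
  60 | 1-1100,11-100
Essential prime implicants: -00110, -01010, -10001, -10100, 000000, 011011, 011110, 10--10, 101--0, 1011--

YES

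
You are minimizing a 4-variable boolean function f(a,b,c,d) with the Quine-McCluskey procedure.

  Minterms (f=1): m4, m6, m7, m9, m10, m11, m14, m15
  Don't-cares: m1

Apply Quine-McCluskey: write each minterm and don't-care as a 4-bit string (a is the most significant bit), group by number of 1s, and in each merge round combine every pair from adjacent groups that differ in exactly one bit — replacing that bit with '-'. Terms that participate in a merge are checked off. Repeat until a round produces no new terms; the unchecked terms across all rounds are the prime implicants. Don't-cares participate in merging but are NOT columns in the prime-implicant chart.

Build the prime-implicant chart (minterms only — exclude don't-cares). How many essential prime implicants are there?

3

[col 0] 0001*, 0100*, 0110*, 0111*, 1001*, 1010*, 1011*, 1110*, 1111*
[col 1] -001, -110*, -111*, 01-0, 011-*, 1-10*, 1-11*, 10-1, 101-*, 111-*
[col 2] -11-, 1-1-
Prime implicants: -001, -11-, 01-0, 1-1-, 10-1
PI chart (minterm → PIs covering it):
  4 | 01-0  (sole → essential)
  6 | -11-,01-0
  7 | -11-  (sole → essential)
  9 | -001,10-1
  10 | 1-1-  (sole → essential)
  11 | 1-1-,10-1
  14 | -11-,1-1-
  15 | -11-,1-1-
Essential prime implicants: -11-, 01-0, 1-1-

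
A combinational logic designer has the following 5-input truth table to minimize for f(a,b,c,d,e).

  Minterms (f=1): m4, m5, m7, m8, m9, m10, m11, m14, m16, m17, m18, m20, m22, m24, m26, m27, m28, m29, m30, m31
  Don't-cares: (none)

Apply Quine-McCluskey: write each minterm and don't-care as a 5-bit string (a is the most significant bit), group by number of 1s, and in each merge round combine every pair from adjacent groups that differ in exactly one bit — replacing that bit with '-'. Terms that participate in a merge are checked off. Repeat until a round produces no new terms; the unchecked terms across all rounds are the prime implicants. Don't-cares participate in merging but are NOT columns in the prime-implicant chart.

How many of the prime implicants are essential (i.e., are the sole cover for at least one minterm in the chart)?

size-2^0 implicants → 00100(✓)  00101(✓)  00111(✓)  01000(✓)  01001(✓)  01010(✓)  01011(✓)  01110(✓)  10000(✓)  10001(✓)  10010(✓)  10100(✓)  10110(✓)  11000(✓)  11010(✓)  11011(✓)  11100(✓)  11101(✓)  11110(✓)  11111(✓)
size-2^1 implicants → -0100  -1000(✓)  -1010(✓)  -1011(✓)  -1110(✓)  001-1  0010-  01-10(✓)  010-0(✓)  010-1(✓)  0100-(✓)  0101-(✓)  1-000(✓)  1-010(✓)  1-100(✓)  1-110(✓)  10-00(✓)  10-10(✓)  100-0(✓)  1000-  101-0(✓)  11-00(✓)  11-10(✓)  11-11(✓)  110-0(✓)  1101-(✓)  111-0(✓)  111-1(✓)  1110-(✓)  1111-(✓)
size-2^2 implicants → -1-10  -10-0  -101-  010--  1--00(✓)  1--10(✓)  1-0-0(✓)  1-1-0(✓)  10--0(✓)  11--0(✓)  11-1-  111--
size-2^3 implicants → 1---0
Unchecked terms (primes): -0100, -1-10, -10-0, -101-, 001-1, 0010-, 010--, 1---0, 1000-, 11-1-, 111--
Minterm coverage:
  m4 ⊆ -0100,0010-
  m5 ⊆ 001-1,0010-
  m7 ⊆ 001-1 [E]
  m8 ⊆ -10-0,010--
  m9 ⊆ 010-- [E]
  m10 ⊆ -1-10,-10-0,-101-,010--
  m11 ⊆ -101-,010--
  m14 ⊆ -1-10 [E]
  m16 ⊆ 1---0,1000-
  m17 ⊆ 1000- [E]
  m18 ⊆ 1---0 [E]
  m20 ⊆ -0100,1---0
  m22 ⊆ 1---0 [E]
  m24 ⊆ -10-0,1---0
  m26 ⊆ -1-10,-10-0,-101-,1---0,11-1-
  m27 ⊆ -101-,11-1-
  m28 ⊆ 1---0,111--
  m29 ⊆ 111-- [E]
  m30 ⊆ -1-10,1---0,11-1-,111--
  m31 ⊆ 11-1-,111--
E = {-1-10, 001-1, 010--, 1---0, 1000-, 111--}

6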